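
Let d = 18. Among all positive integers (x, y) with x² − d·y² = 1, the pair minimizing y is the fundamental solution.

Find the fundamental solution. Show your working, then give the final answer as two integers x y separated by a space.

d=18: √d = [4; 4,8] (ℓ=2, even), read p_1/q_1
a_0=4:  p_0=4·1+0=4,  q_0=4·0+1=1
a_1=4:  p_1=4·4+1=17,  q_1=4·1+0=4
→ (17, 4).  Check: 17²=289, 18·4²=288, difference 1.

17 4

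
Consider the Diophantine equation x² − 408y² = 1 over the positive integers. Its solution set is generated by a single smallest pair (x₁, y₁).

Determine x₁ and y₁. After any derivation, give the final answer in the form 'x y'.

101 5

√408 → a₀=20, period (5,40); ℓ=2 even so k=1
a_0=20:  p_0=20·1+0=20,  q_0=20·0+1=1
a_1=5:  p_1=5·20+1=101,  q_1=5·1+0=5
→ (101, 5).  Check: 101²=10201, 408·5²=10200, difference 1.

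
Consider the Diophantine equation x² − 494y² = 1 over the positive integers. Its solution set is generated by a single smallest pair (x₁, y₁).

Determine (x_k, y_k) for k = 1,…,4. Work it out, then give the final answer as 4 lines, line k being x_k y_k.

73035 3286
10668222449 479986020
1558307253052395 70111557938114
227621940442695115201 10241195267540325960

[22; 4,2,2,1,2,1,2,2,4,44] for √494; ℓ=10 ⇒ convergent index 9
a_0=22:  p_0=22·1+0=22,  q_0=22·0+1=1
…
a_2=2:  p_2=2·89+22=200,  q_2=2·4+1=9
a_3=2:  p_3=2·200+89=489,  q_3=2·9+4=22
…
a_5=2:  p_5=2·689+489=1867,  q_5=2·31+22=84
…
a_7=2:  p_7=2·2556+1867=6979,  q_7=2·115+84=314
a_8=2:  p_8=2·6979+2556=16514,  q_8=2·314+115=743
a_9=4:  p_9=4·16514+6979=73035,  q_9=4·743+314=3286
(x₁, y₁) = (73035, 3286);  73035² − 494·3286² = 1 ✓
(73035+3286√494)^2 = 10668222449 + 479986020√494
(73035+3286√494)^3 = 1558307253052395 + 70111557938114√494
(73035+3286√494)^4 = 227621940442695115201 + 10241195267540325960√494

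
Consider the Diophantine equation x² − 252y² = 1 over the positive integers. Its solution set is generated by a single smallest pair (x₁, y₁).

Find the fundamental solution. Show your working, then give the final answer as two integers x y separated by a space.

√252 → a₀=15, period (1,6,1,30); ℓ=4 even so k=3
step 0: (15, 1)  from 15·(1,0) + (0,1)
step 1: (16, 1)  from 1·(15,1) + (1,0)
step 2: (111, 7)  from 6·(16,1) + (15,1)
step 3: (127, 8)  from 1·(111,7) + (16,1)
(x₁, y₁) = (127, 8);  127² − 252·8² = 1 ✓

127 8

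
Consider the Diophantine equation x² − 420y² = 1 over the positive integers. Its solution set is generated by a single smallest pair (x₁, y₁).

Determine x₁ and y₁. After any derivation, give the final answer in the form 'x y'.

41 2

[20; 2,40] for √420; ℓ=2 ⇒ convergent index 1
k=0  a_k=20  p_k/q_k = 20/1
k=1  a_k=2  p_k/q_k = 41/2
→ (41, 2).  Check: 41²=1681, 420·2²=1680, difference 1.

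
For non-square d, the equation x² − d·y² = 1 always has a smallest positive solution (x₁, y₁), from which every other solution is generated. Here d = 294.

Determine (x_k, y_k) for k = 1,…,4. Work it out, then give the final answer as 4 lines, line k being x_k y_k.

4801 280
46099201 2688560
442644523201 25815552840
4250272665676801 247880935681120

√294 = [17; 6,1,4,1,6,34, …], period ℓ=6 (even) → k=5
a_0=17:  p_0=17·1+0=17,  q_0=17·0+1=1
a_1=6:  p_1=6·17+1=103,  q_1=6·1+0=6
a_2=1:  p_2=1·103+17=120,  q_2=1·6+1=7
a_3=4:  p_3=4·120+103=583,  q_3=4·7+6=34
a_4=1:  p_4=1·583+120=703,  q_4=1·34+7=41
a_5=6:  p_5=6·703+583=4801,  q_5=6·41+34=280
(x₁, y₁) = (4801, 280);  4801² − 294·280² = 1 ✓
n=2: (4801,280)∘(4801,280) = (4801·4801+294·280·280, 4801·280+280·4801) = (46099201,2688560)
n=3: (46099201,2688560)∘(4801,280) = (4801·46099201+294·280·2688560, 4801·2688560+280·46099201) = (442644523201,25815552840)
n=4: (442644523201,25815552840)∘(4801,280) = (4801·442644523201+294·280·25815552840, 4801·25815552840+280·442644523201) = (4250272665676801,247880935681120)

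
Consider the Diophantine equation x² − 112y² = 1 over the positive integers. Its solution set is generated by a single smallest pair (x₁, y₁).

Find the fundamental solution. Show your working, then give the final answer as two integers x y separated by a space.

127 12

[10; 1,1,2,1,1,20] for √112; ℓ=6 ⇒ convergent index 5
k=0  a_k=10  p_k/q_k = 10/1
k=1  a_k=1  p_k/q_k = 11/1
k=2  a_k=1  p_k/q_k = 21/2
k=3  a_k=2  p_k/q_k = 53/5
k=4  a_k=1  p_k/q_k = 74/7
k=5  a_k=1  p_k/q_k = 127/12
(x₁, y₁) = (127, 12);  127² − 112·12² = 1 ✓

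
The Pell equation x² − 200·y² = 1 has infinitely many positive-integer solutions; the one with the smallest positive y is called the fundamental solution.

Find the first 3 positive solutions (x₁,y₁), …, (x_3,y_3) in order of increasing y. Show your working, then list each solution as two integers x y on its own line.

99 7
19601 1386
3880899 274421

[14; 7,28] for √200; ℓ=2 ⇒ convergent index 1
i=0: a=14 ⇒ p=14, q=1
i=1: a=7 ⇒ p=99, q=7
→ (99, 7).  Check: 99²=9801, 200·7²=9800, difference 1.
(99+7√200)^2 = 19601 + 1386√200
(99+7√200)^3 = 3880899 + 274421√200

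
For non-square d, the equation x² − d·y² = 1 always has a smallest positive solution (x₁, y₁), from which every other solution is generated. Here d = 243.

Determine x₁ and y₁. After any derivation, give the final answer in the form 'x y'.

70226 4505

√243 = [15; 1,1,2,3,15,3,2,1,1,30, …], period ℓ=10 (even) → k=9
a_0=15:  p_0=15·1+0=15,  q_0=15·0+1=1
…
a_2=1:  p_2=1·16+15=31,  q_2=1·1+1=2
a_3=2:  p_3=2·31+16=78,  q_3=2·2+1=5
a_4=3:  p_4=3·78+31=265,  q_4=3·5+2=17
…
a_6=3:  p_6=3·4053+265=12424,  q_6=3·260+17=797
…
a_8=1:  p_8=1·28901+12424=41325,  q_8=1·1854+797=2651
a_9=1:  p_9=1·41325+28901=70226,  q_9=1·2651+1854=4505
→ (70226, 4505).  Check: 70226²=4931691076, 243·4505²=4931691075, difference 1.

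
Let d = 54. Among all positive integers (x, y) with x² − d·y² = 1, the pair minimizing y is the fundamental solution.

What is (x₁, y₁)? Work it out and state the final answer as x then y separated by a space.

√54 → a₀=7, period (2,1,6,1,2,14); ℓ=6 even so k=5
a_0=7:  p_0=7·1+0=7,  q_0=7·0+1=1
…
a_2=1:  p_2=1·15+7=22,  q_2=1·2+1=3
…
a_4=1:  p_4=1·147+22=169,  q_4=1·20+3=23
a_5=2:  p_5=2·169+147=485,  q_5=2·23+20=66
(x₁, y₁) = (485, 66);  485² − 54·66² = 1 ✓

485 66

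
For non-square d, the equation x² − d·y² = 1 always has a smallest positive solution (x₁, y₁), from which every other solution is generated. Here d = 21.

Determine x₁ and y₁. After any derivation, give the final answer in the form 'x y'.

d=21: √d = [4; 1,1,2,1,1,8] (ℓ=6, even), read p_5/q_5
step 0: (4, 1)  from 4·(1,0) + (0,1)
…
step 2: (9, 2)  from 1·(5,1) + (4,1)
…
step 4: (32, 7)  from 1·(23,5) + (9,2)
step 5: (55, 12)  from 1·(32,7) + (23,5)
(x₁, y₁) = (55, 12);  55² − 21·12² = 1 ✓

55 12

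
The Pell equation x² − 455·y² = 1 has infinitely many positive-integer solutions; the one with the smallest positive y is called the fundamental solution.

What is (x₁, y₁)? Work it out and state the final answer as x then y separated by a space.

64 3

√455 = [21; 3,42, …], period ℓ=2 (even) → k=1
a_0=21:  p_0=21·1+0=21,  q_0=21·0+1=1
a_1=3:  p_1=3·21+1=64,  q_1=3·1+0=3
(x₁, y₁) = (64, 3);  64² − 455·3² = 1 ✓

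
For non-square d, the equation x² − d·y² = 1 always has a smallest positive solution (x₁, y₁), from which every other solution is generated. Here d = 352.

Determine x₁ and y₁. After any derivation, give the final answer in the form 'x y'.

77617 4137

√352 → a₀=18, period (1,3,5,9,5,3,1,36); ℓ=8 even so k=7
k=0  a_k=18  p_k/q_k = 18/1
…
k=2  a_k=3  p_k/q_k = 75/4
…
k=4  a_k=9  p_k/q_k = 3621/193
…
k=6  a_k=3  p_k/q_k = 59118/3151
k=7  a_k=1  p_k/q_k = 77617/4137
→ (77617, 4137).  Check: 77617²=6024398689, 352·4137²=6024398688, difference 1.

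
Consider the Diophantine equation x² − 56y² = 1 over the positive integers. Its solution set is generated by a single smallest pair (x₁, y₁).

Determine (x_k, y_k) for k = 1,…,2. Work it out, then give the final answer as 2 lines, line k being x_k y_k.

15 2
449 60

√56 = [7; 2,14, …], period ℓ=2 (even) → k=1
i=0: a=7 ⇒ p=7, q=1
i=1: a=2 ⇒ p=15, q=2
→ (15, 2).  Check: 15²=225, 56·2²=224, difference 1.
(x_2, y_2) = (15·15 + 56·2·2, 15·2 + 2·15) = (449, 60)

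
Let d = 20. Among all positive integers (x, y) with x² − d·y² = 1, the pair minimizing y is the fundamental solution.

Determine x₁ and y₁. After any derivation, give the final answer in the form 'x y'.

9 2

d=20: √d = [4; 2,8] (ℓ=2, even), read p_1/q_1
step 0: (4, 1)  from 4·(1,0) + (0,1)
step 1: (9, 2)  from 2·(4,1) + (1,0)
fundamental: x₁=9, y₁=2  (since 81 − 20·4 = 1)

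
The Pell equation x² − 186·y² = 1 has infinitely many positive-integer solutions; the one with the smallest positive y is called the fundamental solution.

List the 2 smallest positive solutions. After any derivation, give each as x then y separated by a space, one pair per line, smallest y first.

7501 550
112530001 8251100

√186 = [13; 1,1,1,3,4,3,1,1,1,26, …], period ℓ=10 (even) → k=9
i=0: a=13 ⇒ p=13, q=1
…
i=2: a=1 ⇒ p=27, q=2
i=3: a=1 ⇒ p=41, q=3
i=4: a=3 ⇒ p=150, q=11
i=5: a=4 ⇒ p=641, q=47
i=6: a=3 ⇒ p=2073, q=152
i=7: a=1 ⇒ p=2714, q=199
i=8: a=1 ⇒ p=4787, q=351
i=9: a=1 ⇒ p=7501, q=550
→ (7501, 550).  Check: 7501²=56265001, 186·550²=56265000, difference 1.
k=2:  x_2 = 7501·7501+186·550·550 = 112530001,  y_2 = 7501·550+550·7501 = 8251100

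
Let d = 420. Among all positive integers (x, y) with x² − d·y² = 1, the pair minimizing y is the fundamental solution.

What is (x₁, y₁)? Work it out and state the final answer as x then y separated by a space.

41 2

d=420: √d = [20; 2,40] (ℓ=2, even), read p_1/q_1
a_0=20:  p_0=20·1+0=20,  q_0=20·0+1=1
a_1=2:  p_1=2·20+1=41,  q_1=2·1+0=2
(x₁, y₁) = (41, 2);  41² − 420·2² = 1 ✓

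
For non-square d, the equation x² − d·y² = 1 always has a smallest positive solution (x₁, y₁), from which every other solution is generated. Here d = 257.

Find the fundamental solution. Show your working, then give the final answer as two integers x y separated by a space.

d=257: √d = [16; 32] (ℓ=1, odd), read p_1/q_1
a_0=16:  p_0=16·1+0=16,  q_0=16·0+1=1
a_1=32:  p_1=32·16+1=513,  q_1=32·1+0=32
(x₁, y₁) = (513, 32);  513² − 257·32² = 1 ✓

513 32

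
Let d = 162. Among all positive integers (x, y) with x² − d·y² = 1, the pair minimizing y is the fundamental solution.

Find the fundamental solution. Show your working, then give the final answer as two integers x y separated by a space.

[12; 1,2,1,2,12,2,1,2,1,24] for √162; ℓ=10 ⇒ convergent index 9
k=0  a_k=12  p_k/q_k = 12/1
k=1  a_k=1  p_k/q_k = 13/1
k=2  a_k=2  p_k/q_k = 38/3
k=3  a_k=1  p_k/q_k = 51/4
…
k=6  a_k=2  p_k/q_k = 3602/283
k=7  a_k=1  p_k/q_k = 5333/419
k=8  a_k=2  p_k/q_k = 14268/1121
k=9  a_k=1  p_k/q_k = 19601/1540
→ (19601, 1540).  Check: 19601²=384199201, 162·1540²=384199200, difference 1.

19601 1540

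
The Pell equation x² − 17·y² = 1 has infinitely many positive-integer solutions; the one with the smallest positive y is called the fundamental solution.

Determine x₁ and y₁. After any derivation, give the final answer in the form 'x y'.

33 8

d=17: √d = [4; 8] (ℓ=1, odd), read p_1/q_1
step 0: (4, 1)  from 4·(1,0) + (0,1)
step 1: (33, 8)  from 8·(4,1) + (1,0)
(x₁, y₁) = (33, 8);  33² − 17·8² = 1 ✓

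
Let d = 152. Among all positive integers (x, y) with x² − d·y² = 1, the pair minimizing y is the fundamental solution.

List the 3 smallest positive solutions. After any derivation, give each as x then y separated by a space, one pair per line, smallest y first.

d=152: √d = [12; 3,24] (ℓ=2, even), read p_1/q_1
a_0=12:  p_0=12·1+0=12,  q_0=12·0+1=1
a_1=3:  p_1=3·12+1=37,  q_1=3·1+0=3
(x₁, y₁) = (37, 3);  37² − 152·3² = 1 ✓
(x_2, y_2) = (37·37 + 152·3·3, 37·3 + 3·37) = (2737, 222)
(x_3, y_3) = (37·2737 + 152·3·222, 37·222 + 3·2737) = (202501, 16425)

37 3
2737 222
202501 16425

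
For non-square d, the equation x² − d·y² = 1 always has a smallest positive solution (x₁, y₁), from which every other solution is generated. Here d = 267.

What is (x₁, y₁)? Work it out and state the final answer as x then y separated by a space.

2402 147

√267 → a₀=16, period (2,1,15,1,2,32); ℓ=6 even so k=5
i=0: a=16 ⇒ p=16, q=1
i=1: a=2 ⇒ p=33, q=2
…
i=4: a=1 ⇒ p=817, q=50
i=5: a=2 ⇒ p=2402, q=147
(x₁, y₁) = (2402, 147);  2402² − 267·147² = 1 ✓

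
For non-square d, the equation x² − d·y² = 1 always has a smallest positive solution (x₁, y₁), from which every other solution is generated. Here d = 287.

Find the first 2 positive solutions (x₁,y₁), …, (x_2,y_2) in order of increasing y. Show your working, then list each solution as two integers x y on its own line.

√287 → a₀=16, period (1,15,1,32); ℓ=4 even so k=3
step 0: (16, 1)  from 16·(1,0) + (0,1)
step 1: (17, 1)  from 1·(16,1) + (1,0)
step 2: (271, 16)  from 15·(17,1) + (16,1)
step 3: (288, 17)  from 1·(271,16) + (17,1)
→ (288, 17).  Check: 288²=82944, 287·17²=82943, difference 1.
k=2:  x_2 = 288·288+287·17·17 = 165887,  y_2 = 288·17+17·288 = 9792

288 17
165887 9792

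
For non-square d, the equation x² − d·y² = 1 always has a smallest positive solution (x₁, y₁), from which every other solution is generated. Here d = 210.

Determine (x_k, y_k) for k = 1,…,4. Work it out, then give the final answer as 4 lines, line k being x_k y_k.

29 2
1681 116
97469 6726
5651521 389992

√210 → a₀=14, period (2,28); ℓ=2 even so k=1
i=0: a=14 ⇒ p=14, q=1
i=1: a=2 ⇒ p=29, q=2
fundamental: x₁=29, y₁=2  (since 841 − 210·4 = 1)
k=2:  x_2 = 29·29+210·2·2 = 1681,  y_2 = 29·2+2·29 = 116
k=3:  x_3 = 29·1681+210·2·116 = 97469,  y_3 = 29·116+2·1681 = 6726
k=4:  x_4 = 29·97469+210·2·6726 = 5651521,  y_4 = 29·6726+2·97469 = 389992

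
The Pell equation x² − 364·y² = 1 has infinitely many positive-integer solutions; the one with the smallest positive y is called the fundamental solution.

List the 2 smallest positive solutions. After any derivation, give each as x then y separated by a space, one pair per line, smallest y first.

4954951 259710
49103078824801 2573700648420

[19; 12,1,2,3,1,8,1,3,2,1,12,38] for √364; ℓ=12 ⇒ convergent index 11
a_0=19:  p_0=19·1+0=19,  q_0=19·0+1=1
a_1=12:  p_1=12·19+1=229,  q_1=12·1+0=12
a_2=1:  p_2=1·229+19=248,  q_2=1·12+1=13
a_3=2:  p_3=2·248+229=725,  q_3=2·13+12=38
a_4=3:  p_4=3·725+248=2423,  q_4=3·38+13=127
a_5=1:  p_5=1·2423+725=3148,  q_5=1·127+38=165
…
a_7=1:  p_7=1·27607+3148=30755,  q_7=1·1447+165=1612
…
a_10=1:  p_10=1·270499+119872=390371,  q_10=1·14178+6283=20461
a_11=12:  p_11=12·390371+270499=4954951,  q_11=12·20461+14178=259710
fundamental: x₁=4954951, y₁=259710  (since 24551539412401 − 364·67449284100 = 1)
(x_2, y_2) = (4954951·4954951 + 364·259710·259710, 4954951·259710 + 259710·4954951) = (49103078824801, 2573700648420)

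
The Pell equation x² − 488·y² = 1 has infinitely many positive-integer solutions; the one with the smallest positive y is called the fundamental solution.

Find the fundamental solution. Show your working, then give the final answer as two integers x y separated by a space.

√488 → a₀=22, period (11,44); ℓ=2 even so k=1
a_0=22:  p_0=22·1+0=22,  q_0=22·0+1=1
a_1=11:  p_1=11·22+1=243,  q_1=11·1+0=11
fundamental: x₁=243, y₁=11  (since 59049 − 488·121 = 1)

243 11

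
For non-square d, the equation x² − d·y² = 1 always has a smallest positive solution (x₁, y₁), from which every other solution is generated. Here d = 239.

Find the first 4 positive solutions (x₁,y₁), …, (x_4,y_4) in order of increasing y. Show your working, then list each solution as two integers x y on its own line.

√239 → a₀=15, period (2,5,1,2,4,15,4,2,1,5,2,30); ℓ=12 even so k=11
step 0: (15, 1)  from 15·(1,0) + (0,1)
step 1: (31, 2)  from 2·(15,1) + (1,0)
step 2: (170, 11)  from 5·(31,2) + (15,1)
step 3: (201, 13)  from 1·(170,11) + (31,2)
step 4: (572, 37)  from 2·(201,13) + (170,11)
step 5: (2489, 161)  from 4·(572,37) + (201,13)
…
step 7: (154117, 9969)  from 4·(37907,2452) + (2489,161)
step 8: (346141, 22390)  from 2·(154117,9969) + (37907,2452)
…
step 10: (2847431, 184185)  from 5·(500258,32359) + (346141,22390)
step 11: (6195120, 400729)  from 2·(2847431,184185) + (500258,32359)
fundamental: x₁=6195120, y₁=400729  (since 38379511814400 − 239·160583731441 = 1)
n=2: (6195120,400729)∘(6195120,400729) = (6195120·6195120+239·400729·400729, 6195120·400729+400729·6195120) = (76759023628799,4965128484960)
n=3: (76759023628799,4965128484960)∘(6195120,400729) = (6195120·76759023628799+239·400729·4965128484960, 6195120·4965128484960+400729·76759023628799) = (951062724926484326640,61519133559490389671)
n=4: (951062724926484326640,61519133559490389671)∘(6195120,400729) = (6195120·951062724926484326640+239·400729·61519133559490389671, 6195120·61519133559490389671+400729·951062724926484326640) = (11783895416893046404284364801,762236829394135240588726080)

6195120 400729
76759023628799 4965128484960
951062724926484326640 61519133559490389671
11783895416893046404284364801 762236829394135240588726080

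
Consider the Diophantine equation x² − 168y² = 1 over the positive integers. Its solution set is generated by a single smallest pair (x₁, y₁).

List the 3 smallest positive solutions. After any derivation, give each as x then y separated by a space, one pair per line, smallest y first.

√168 → a₀=12, period (1,24); ℓ=2 even so k=1
step 0: (12, 1)  from 12·(1,0) + (0,1)
step 1: (13, 1)  from 1·(12,1) + (1,0)
→ (13, 1).  Check: 13²=169, 168·1²=168, difference 1.
n=2: (13,1)∘(13,1) = (13·13+168·1·1, 13·1+1·13) = (337,26)
n=3: (337,26)∘(13,1) = (13·337+168·1·26, 13·26+1·337) = (8749,675)

13 1
337 26
8749 675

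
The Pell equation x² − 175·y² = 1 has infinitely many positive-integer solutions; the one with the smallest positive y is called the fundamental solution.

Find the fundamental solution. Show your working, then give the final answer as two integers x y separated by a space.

2024 153

√175 = [13; 4,2,1,2,4,26, …], period ℓ=6 (even) → k=5
k=0  a_k=13  p_k/q_k = 13/1
k=1  a_k=4  p_k/q_k = 53/4
k=2  a_k=2  p_k/q_k = 119/9
k=3  a_k=1  p_k/q_k = 172/13
k=4  a_k=2  p_k/q_k = 463/35
k=5  a_k=4  p_k/q_k = 2024/153
→ (2024, 153).  Check: 2024²=4096576, 175·153²=4096575, difference 1.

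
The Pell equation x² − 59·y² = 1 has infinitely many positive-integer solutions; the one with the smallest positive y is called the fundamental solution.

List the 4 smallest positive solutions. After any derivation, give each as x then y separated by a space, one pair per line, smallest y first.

d=59: √d = [7; 1,2,7,2,1,14] (ℓ=6, even), read p_5/q_5
step 0: (7, 1)  from 7·(1,0) + (0,1)
…
step 2: (23, 3)  from 2·(8,1) + (7,1)
…
step 4: (361, 47)  from 2·(169,22) + (23,3)
step 5: (530, 69)  from 1·(361,47) + (169,22)
(x₁, y₁) = (530, 69);  530² − 59·69² = 1 ✓
n=2: (530,69)∘(530,69) = (530·530+59·69·69, 530·69+69·530) = (561799,73140)
n=3: (561799,73140)∘(530,69) = (530·561799+59·69·73140, 530·73140+69·561799) = (595506410,77528331)
n=4: (595506410,77528331)∘(530,69) = (530·595506410+59·69·77528331, 530·77528331+69·595506410) = (631236232801,82179957720)

530 69
561799 73140
595506410 77528331
631236232801 82179957720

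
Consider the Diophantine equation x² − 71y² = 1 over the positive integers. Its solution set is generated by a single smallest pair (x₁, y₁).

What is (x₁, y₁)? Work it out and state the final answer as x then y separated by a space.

3480 413

√71 → a₀=8, period (2,2,1,7,1,2,2,16); ℓ=8 even so k=7
i=0: a=8 ⇒ p=8, q=1
…
i=4: a=7 ⇒ p=455, q=54
…
i=6: a=2 ⇒ p=1483, q=176
i=7: a=2 ⇒ p=3480, q=413
(x₁, y₁) = (3480, 413);  3480² − 71·413² = 1 ✓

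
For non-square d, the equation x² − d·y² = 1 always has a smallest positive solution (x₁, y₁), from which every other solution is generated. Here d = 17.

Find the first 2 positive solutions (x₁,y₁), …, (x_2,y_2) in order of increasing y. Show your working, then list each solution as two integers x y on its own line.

33 8
2177 528

√17 = [4; 8, …], period ℓ=1 (odd) → k=1
step 0: (4, 1)  from 4·(1,0) + (0,1)
step 1: (33, 8)  from 8·(4,1) + (1,0)
(x₁, y₁) = (33, 8);  33² − 17·8² = 1 ✓
n=2: (33,8)∘(33,8) = (33·33+17·8·8, 33·8+8·33) = (2177,528)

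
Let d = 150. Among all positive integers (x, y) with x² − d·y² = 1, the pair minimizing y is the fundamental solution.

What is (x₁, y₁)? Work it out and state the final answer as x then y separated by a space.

49 4

√150 → a₀=12, period (4,24); ℓ=2 even so k=1
step 0: (12, 1)  from 12·(1,0) + (0,1)
step 1: (49, 4)  from 4·(12,1) + (1,0)
→ (49, 4).  Check: 49²=2401, 150·4²=2400, difference 1.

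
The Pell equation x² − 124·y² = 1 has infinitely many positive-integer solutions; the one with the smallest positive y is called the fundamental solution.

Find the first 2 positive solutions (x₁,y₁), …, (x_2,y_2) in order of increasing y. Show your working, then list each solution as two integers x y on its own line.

4620799 414960
42703566796801 3834893506080

√124 = [11; 7,2,1,1,1,…,2,7,22, …], period ℓ=16 (even) → k=15
a_0=11:  p_0=11·1+0=11,  q_0=11·0+1=1
a_1=7:  p_1=7·11+1=78,  q_1=7·1+0=7
a_2=2:  p_2=2·78+11=167,  q_2=2·7+1=15
a_3=1:  p_3=1·167+78=245,  q_3=1·15+7=22
a_4=1:  p_4=1·245+167=412,  q_4=1·22+15=37
…
a_6=3:  p_6=3·657+412=2383,  q_6=3·59+37=214
a_7=1:  p_7=1·2383+657=3040,  q_7=1·214+59=273
…
a_9=1:  p_9=1·14543+3040=17583,  q_9=1·1306+273=1579
a_10=3:  p_10=3·17583+14543=67292,  q_10=3·1579+1306=6043
a_11=1:  p_11=1·67292+17583=84875,  q_11=1·6043+1579=7622
a_12=1:  p_12=1·84875+67292=152167,  q_12=1·7622+6043=13665
a_13=1:  p_13=1·152167+84875=237042,  q_13=1·13665+7622=21287
a_14=2:  p_14=2·237042+152167=626251,  q_14=2·21287+13665=56239
a_15=7:  p_15=7·626251+237042=4620799,  q_15=7·56239+21287=414960
fundamental: x₁=4620799, y₁=414960  (since 21351783398401 − 124·172191801600 = 1)
(x_2, y_2) = (4620799·4620799 + 124·414960·414960, 4620799·414960 + 414960·4620799) = (42703566796801, 3834893506080)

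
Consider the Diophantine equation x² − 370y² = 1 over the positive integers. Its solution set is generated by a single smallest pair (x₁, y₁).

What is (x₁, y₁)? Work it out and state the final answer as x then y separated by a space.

213859 11118

√370 → a₀=19, period (4,4,38); ℓ=3 odd so k=5
step 0: (19, 1)  from 19·(1,0) + (0,1)
step 1: (77, 4)  from 4·(19,1) + (1,0)
step 2: (327, 17)  from 4·(77,4) + (19,1)
step 3: (12503, 650)  from 38·(327,17) + (77,4)
step 4: (50339, 2617)  from 4·(12503,650) + (327,17)
step 5: (213859, 11118)  from 4·(50339,2617) + (12503,650)
fundamental: x₁=213859, y₁=11118  (since 45735671881 − 370·123609924 = 1)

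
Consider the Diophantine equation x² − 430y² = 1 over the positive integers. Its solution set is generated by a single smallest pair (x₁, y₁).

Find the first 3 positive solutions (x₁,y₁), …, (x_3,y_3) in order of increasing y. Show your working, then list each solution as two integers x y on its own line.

2862251 138030
16384961574001 790153011060
93795745300289010251 4523232492118854090

[20; 1,2,1,3,1,…,2,1,40] for √430; ℓ=14 ⇒ convergent index 13
i=0: a=20 ⇒ p=20, q=1
i=1: a=1 ⇒ p=21, q=1
i=2: a=2 ⇒ p=62, q=3
i=3: a=1 ⇒ p=83, q=4
…
i=6: a=6 ⇒ p=2675, q=129
…
i=11: a=1 ⇒ p=754371, q=36379
i=12: a=2 ⇒ p=2107880, q=101651
i=13: a=1 ⇒ p=2862251, q=138030
fundamental: x₁=2862251, y₁=138030  (since 8192480787001 − 430·19052280900 = 1)
n=2: (2862251,138030)∘(2862251,138030) = (2862251·2862251+430·138030·138030, 2862251·138030+138030·2862251) = (16384961574001,790153011060)
n=3: (16384961574001,790153011060)∘(2862251,138030) = (2862251·16384961574001+430·138030·790153011060, 2862251·790153011060+138030·16384961574001) = (93795745300289010251,4523232492118854090)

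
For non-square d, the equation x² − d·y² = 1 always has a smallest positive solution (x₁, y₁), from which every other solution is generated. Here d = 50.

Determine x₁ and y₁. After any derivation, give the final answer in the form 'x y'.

99 14

d=50: √d = [7; 14] (ℓ=1, odd), read p_1/q_1
i=0: a=7 ⇒ p=7, q=1
i=1: a=14 ⇒ p=99, q=14
(x₁, y₁) = (99, 14);  99² − 50·14² = 1 ✓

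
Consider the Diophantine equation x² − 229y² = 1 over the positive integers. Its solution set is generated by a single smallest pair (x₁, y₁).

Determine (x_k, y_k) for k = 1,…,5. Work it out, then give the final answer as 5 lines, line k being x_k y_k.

5848201 386460
68402909872801 4520191516920
800067931842043513801 52869977098885735380
9357916158133073035999171201 618388505879356792878585840
109453949267819191656474935990205001 7232920556944267680961578290412300

√229 = [15; 7,1,1,7,30, …], period ℓ=5 (odd) → k=9
a_0=15:  p_0=15·1+0=15,  q_0=15·0+1=1
a_1=7:  p_1=7·15+1=106,  q_1=7·1+0=7
…
a_8=1:  p_8=1·413926+362399=776325,  q_8=1·27353+23948=51301
a_9=7:  p_9=7·776325+413926=5848201,  q_9=7·51301+27353=386460
(x₁, y₁) = (5848201, 386460);  5848201² − 229·386460² = 1 ✓
k=2:  x_2 = 5848201·5848201+229·386460·386460 = 68402909872801,  y_2 = 5848201·386460+386460·5848201 = 4520191516920
k=3:  x_3 = 5848201·68402909872801+229·386460·4520191516920 = 800067931842043513801,  y_3 = 5848201·4520191516920+386460·68402909872801 = 52869977098885735380
k=4:  x_4 = 5848201·800067931842043513801+229·386460·52869977098885735380 = 9357916158133073035999171201,  y_4 = 5848201·52869977098885735380+386460·800067931842043513801 = 618388505879356792878585840
k=5:  x_5 = 5848201·9357916158133073035999171201+229·386460·618388505879356792878585840 = 109453949267819191656474935990205001,  y_5 = 5848201·618388505879356792878585840+386460·9357916158133073035999171201 = 7232920556944267680961578290412300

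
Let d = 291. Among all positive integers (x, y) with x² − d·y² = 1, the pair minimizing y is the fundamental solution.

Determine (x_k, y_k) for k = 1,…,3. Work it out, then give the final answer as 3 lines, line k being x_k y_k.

√291 → a₀=17, period (17,34); ℓ=2 even so k=1
k=0  a_k=17  p_k/q_k = 17/1
k=1  a_k=17  p_k/q_k = 290/17
(x₁, y₁) = (290, 17);  290² − 291·17² = 1 ✓
k=2:  x_2 = 290·290+291·17·17 = 168199,  y_2 = 290·17+17·290 = 9860
k=3:  x_3 = 290·168199+291·17·9860 = 97555130,  y_3 = 290·9860+17·168199 = 5718783

290 17
168199 9860
97555130 5718783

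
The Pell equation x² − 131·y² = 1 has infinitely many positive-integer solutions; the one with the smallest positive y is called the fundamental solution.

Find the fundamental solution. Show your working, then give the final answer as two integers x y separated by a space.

10610 927

d=131: √d = [11; 2,4,11,4,2,22] (ℓ=6, even), read p_5/q_5
k=0  a_k=11  p_k/q_k = 11/1
k=1  a_k=2  p_k/q_k = 23/2
…
k=4  a_k=4  p_k/q_k = 4727/413
k=5  a_k=2  p_k/q_k = 10610/927
→ (10610, 927).  Check: 10610²=112572100, 131·927²=112572099, difference 1.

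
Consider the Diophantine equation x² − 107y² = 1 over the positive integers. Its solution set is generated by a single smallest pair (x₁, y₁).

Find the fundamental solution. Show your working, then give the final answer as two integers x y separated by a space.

√107 → a₀=10, period (2,1,9,1,2,20); ℓ=6 even so k=5
k=0  a_k=10  p_k/q_k = 10/1
k=1  a_k=2  p_k/q_k = 21/2
k=2  a_k=1  p_k/q_k = 31/3
…
k=4  a_k=1  p_k/q_k = 331/32
k=5  a_k=2  p_k/q_k = 962/93
(x₁, y₁) = (962, 93);  962² − 107·93² = 1 ✓

962 93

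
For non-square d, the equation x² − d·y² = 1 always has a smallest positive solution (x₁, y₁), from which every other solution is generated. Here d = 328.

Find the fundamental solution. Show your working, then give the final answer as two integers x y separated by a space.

163 9

d=328: √d = [18; 9,36] (ℓ=2, even), read p_1/q_1
step 0: (18, 1)  from 18·(1,0) + (0,1)
step 1: (163, 9)  from 9·(18,1) + (1,0)
fundamental: x₁=163, y₁=9  (since 26569 − 328·81 = 1)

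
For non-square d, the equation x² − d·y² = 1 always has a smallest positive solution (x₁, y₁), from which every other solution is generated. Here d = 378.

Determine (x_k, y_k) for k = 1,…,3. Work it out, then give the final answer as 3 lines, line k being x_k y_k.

8749 450
153090001 7874100
2678768828749 137781001350

√378 → a₀=19, period (2,3,1,4,1,3,2,38); ℓ=8 even so k=7
a_0=19:  p_0=19·1+0=19,  q_0=19·0+1=1
a_1=2:  p_1=2·19+1=39,  q_1=2·1+0=2
a_2=3:  p_2=3·39+19=136,  q_2=3·2+1=7
a_3=1:  p_3=1·136+39=175,  q_3=1·7+2=9
a_4=4:  p_4=4·175+136=836,  q_4=4·9+7=43
a_5=1:  p_5=1·836+175=1011,  q_5=1·43+9=52
a_6=3:  p_6=3·1011+836=3869,  q_6=3·52+43=199
a_7=2:  p_7=2·3869+1011=8749,  q_7=2·199+52=450
(x₁, y₁) = (8749, 450);  8749² − 378·450² = 1 ✓
n=2: (8749,450)∘(8749,450) = (8749·8749+378·450·450, 8749·450+450·8749) = (153090001,7874100)
n=3: (153090001,7874100)∘(8749,450) = (8749·153090001+378·450·7874100, 8749·7874100+450·153090001) = (2678768828749,137781001350)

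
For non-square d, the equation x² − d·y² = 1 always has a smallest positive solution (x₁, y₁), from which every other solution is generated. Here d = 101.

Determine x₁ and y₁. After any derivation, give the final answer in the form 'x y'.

201 20

[10; 20] for √101; ℓ=1 ⇒ convergent index 1
k=0  a_k=10  p_k/q_k = 10/1
k=1  a_k=20  p_k/q_k = 201/20
(x₁, y₁) = (201, 20);  201² − 101·20² = 1 ✓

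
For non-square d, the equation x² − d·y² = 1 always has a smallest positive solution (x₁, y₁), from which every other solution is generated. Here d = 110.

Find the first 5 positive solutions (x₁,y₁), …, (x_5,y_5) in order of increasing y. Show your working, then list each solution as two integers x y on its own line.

√110 → a₀=10, period (2,20); ℓ=2 even so k=1
k=0  a_k=10  p_k/q_k = 10/1
k=1  a_k=2  p_k/q_k = 21/2
(x₁, y₁) = (21, 2);  21² − 110·2² = 1 ✓
(21+2√110)^2 = 881 + 84√110
(21+2√110)^3 = 36981 + 3526√110
(21+2√110)^4 = 1552321 + 148008√110
(21+2√110)^5 = 65160501 + 6212810√110

21 2
881 84
36981 3526
1552321 148008
65160501 6212810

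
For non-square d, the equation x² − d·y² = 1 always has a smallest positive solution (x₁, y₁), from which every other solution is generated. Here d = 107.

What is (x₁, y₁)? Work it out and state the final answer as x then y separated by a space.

962 93

d=107: √d = [10; 2,1,9,1,2,20] (ℓ=6, even), read p_5/q_5
k=0  a_k=10  p_k/q_k = 10/1
k=1  a_k=2  p_k/q_k = 21/2
…
k=4  a_k=1  p_k/q_k = 331/32
k=5  a_k=2  p_k/q_k = 962/93
fundamental: x₁=962, y₁=93  (since 925444 − 107·8649 = 1)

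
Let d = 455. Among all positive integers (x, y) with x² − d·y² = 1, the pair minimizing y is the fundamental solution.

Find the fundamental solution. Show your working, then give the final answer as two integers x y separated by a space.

√455 → a₀=21, period (3,42); ℓ=2 even so k=1
k=0  a_k=21  p_k/q_k = 21/1
k=1  a_k=3  p_k/q_k = 64/3
fundamental: x₁=64, y₁=3  (since 4096 − 455·9 = 1)

64 3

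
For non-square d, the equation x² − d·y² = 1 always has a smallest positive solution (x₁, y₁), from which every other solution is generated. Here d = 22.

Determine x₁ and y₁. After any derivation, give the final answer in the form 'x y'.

197 42

d=22: √d = [4; 1,2,4,2,1,8] (ℓ=6, even), read p_5/q_5
step 0: (4, 1)  from 4·(1,0) + (0,1)
…
step 4: (136, 29)  from 2·(61,13) + (14,3)
step 5: (197, 42)  from 1·(136,29) + (61,13)
(x₁, y₁) = (197, 42);  197² − 22·42² = 1 ✓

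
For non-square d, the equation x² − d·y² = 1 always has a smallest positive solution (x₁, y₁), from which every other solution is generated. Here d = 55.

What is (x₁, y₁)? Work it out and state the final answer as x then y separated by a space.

√55 → a₀=7, period (2,2,2,14); ℓ=4 even so k=3
step 0: (7, 1)  from 7·(1,0) + (0,1)
step 1: (15, 2)  from 2·(7,1) + (1,0)
step 2: (37, 5)  from 2·(15,2) + (7,1)
step 3: (89, 12)  from 2·(37,5) + (15,2)
(x₁, y₁) = (89, 12);  89² − 55·12² = 1 ✓

89 12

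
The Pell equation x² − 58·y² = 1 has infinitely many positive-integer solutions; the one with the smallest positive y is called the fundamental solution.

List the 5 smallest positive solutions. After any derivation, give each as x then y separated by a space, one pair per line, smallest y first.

19603 2574
768555217 100916244
30131975818099 3956522259690
1181354243155834177 155119411612489896
46316174427035658925363 6081611647722756602886

√58 → a₀=7, period (1,1,1,1,1,1,14); ℓ=7 odd so k=13
i=0: a=7 ⇒ p=7, q=1
…
i=3: a=1 ⇒ p=23, q=3
…
i=9: a=1 ⇒ p=2993, q=393
i=10: a=1 ⇒ p=4539, q=596
…
i=12: a=1 ⇒ p=12071, q=1585
i=13: a=1 ⇒ p=19603, q=2574
→ (19603, 2574).  Check: 19603²=384277609, 58·2574²=384277608, difference 1.
k=2:  x_2 = 19603·19603+58·2574·2574 = 768555217,  y_2 = 19603·2574+2574·19603 = 100916244
k=3:  x_3 = 19603·768555217+58·2574·100916244 = 30131975818099,  y_3 = 19603·100916244+2574·768555217 = 3956522259690
k=4:  x_4 = 19603·30131975818099+58·2574·3956522259690 = 1181354243155834177,  y_4 = 19603·3956522259690+2574·30131975818099 = 155119411612489896
k=5:  x_5 = 19603·1181354243155834177+58·2574·155119411612489896 = 46316174427035658925363,  y_5 = 19603·155119411612489896+2574·1181354243155834177 = 6081611647722756602886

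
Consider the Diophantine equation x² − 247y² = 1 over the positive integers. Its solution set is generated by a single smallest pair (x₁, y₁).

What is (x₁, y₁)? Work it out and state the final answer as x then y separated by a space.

d=247: √d = [15; 1,2,1,1,9,1,9,1,1,2,1,30] (ℓ=12, even), read p_11/q_11
a_0=15:  p_0=15·1+0=15,  q_0=15·0+1=1
…
a_2=2:  p_2=2·16+15=47,  q_2=2·1+1=3
…
a_4=1:  p_4=1·63+47=110,  q_4=1·4+3=7
a_5=9:  p_5=9·110+63=1053,  q_5=9·7+4=67
a_6=1:  p_6=1·1053+110=1163,  q_6=1·67+7=74
…
a_9=1:  p_9=1·12683+11520=24203,  q_9=1·807+733=1540
a_10=2:  p_10=2·24203+12683=61089,  q_10=2·1540+807=3887
a_11=1:  p_11=1·61089+24203=85292,  q_11=1·3887+1540=5427
(x₁, y₁) = (85292, 5427);  85292² − 247·5427² = 1 ✓

85292 5427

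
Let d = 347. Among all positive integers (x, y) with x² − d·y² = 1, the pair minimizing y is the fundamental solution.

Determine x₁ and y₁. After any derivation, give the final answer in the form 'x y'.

[18; 1,1,1,2,4,…,1,1,36] for √347; ℓ=14 ⇒ convergent index 13
i=0: a=18 ⇒ p=18, q=1
i=1: a=1 ⇒ p=19, q=1
i=2: a=1 ⇒ p=37, q=2
i=3: a=1 ⇒ p=56, q=3
i=4: a=2 ⇒ p=149, q=8
i=5: a=4 ⇒ p=652, q=35
i=6: a=1 ⇒ p=801, q=43
i=7: a=17 ⇒ p=14269, q=766
i=8: a=1 ⇒ p=15070, q=809
i=9: a=4 ⇒ p=74549, q=4002
…
i=11: a=1 ⇒ p=238717, q=12815
i=12: a=1 ⇒ p=402885, q=21628
i=13: a=1 ⇒ p=641602, q=34443
→ (641602, 34443).  Check: 641602²=411653126404, 347·34443²=411653126403, difference 1.

641602 34443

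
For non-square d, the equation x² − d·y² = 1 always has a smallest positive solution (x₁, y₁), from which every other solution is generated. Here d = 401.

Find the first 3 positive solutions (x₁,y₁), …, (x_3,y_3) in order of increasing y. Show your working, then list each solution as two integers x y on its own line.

801 40
1283201 64080
2055687201 102656120

d=401: √d = [20; 40] (ℓ=1, odd), read p_1/q_1
a_0=20:  p_0=20·1+0=20,  q_0=20·0+1=1
a_1=40:  p_1=40·20+1=801,  q_1=40·1+0=40
fundamental: x₁=801, y₁=40  (since 641601 − 401·1600 = 1)
(x_2, y_2) = (801·801 + 401·40·40, 801·40 + 40·801) = (1283201, 64080)
(x_3, y_3) = (801·1283201 + 401·40·64080, 801·64080 + 40·1283201) = (2055687201, 102656120)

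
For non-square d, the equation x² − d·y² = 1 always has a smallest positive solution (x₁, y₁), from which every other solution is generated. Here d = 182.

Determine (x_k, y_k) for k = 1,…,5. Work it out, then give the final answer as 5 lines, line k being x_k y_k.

√182 = [13; 2,26, …], period ℓ=2 (even) → k=1
i=0: a=13 ⇒ p=13, q=1
i=1: a=2 ⇒ p=27, q=2
(x₁, y₁) = (27, 2);  27² − 182·2² = 1 ✓
(x_2, y_2) = (27·27 + 182·2·2, 27·2 + 2·27) = (1457, 108)
(x_3, y_3) = (27·1457 + 182·2·108, 27·108 + 2·1457) = (78651, 5830)
(x_4, y_4) = (27·78651 + 182·2·5830, 27·5830 + 2·78651) = (4245697, 314712)
(x_5, y_5) = (27·4245697 + 182·2·314712, 27·314712 + 2·4245697) = (229188987, 16988618)

27 2
1457 108
78651 5830
4245697 314712
229188987 16988618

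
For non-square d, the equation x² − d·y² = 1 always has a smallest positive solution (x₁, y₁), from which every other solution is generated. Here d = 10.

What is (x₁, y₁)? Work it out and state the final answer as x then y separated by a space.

19 6

√10 = [3; 6, …], period ℓ=1 (odd) → k=1
i=0: a=3 ⇒ p=3, q=1
i=1: a=6 ⇒ p=19, q=6
→ (19, 6).  Check: 19²=361, 10·6²=360, difference 1.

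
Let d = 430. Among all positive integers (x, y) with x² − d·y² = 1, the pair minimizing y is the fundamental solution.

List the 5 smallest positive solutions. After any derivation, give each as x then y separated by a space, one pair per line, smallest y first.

√430 = [20; 1,2,1,3,1,…,2,1,40, …], period ℓ=14 (even) → k=13
a_0=20:  p_0=20·1+0=20,  q_0=20·0+1=1
…
a_2=2:  p_2=2·21+20=62,  q_2=2·1+1=3
a_3=1:  p_3=1·62+21=83,  q_3=1·3+1=4
…
a_7=8:  p_7=8·2675+394=21794,  q_7=8·129+19=1051
…
a_9=1:  p_9=1·133439+21794=155233,  q_9=1·6435+1051=7486
…
a_12=2:  p_12=2·754371+599138=2107880,  q_12=2·36379+28893=101651
a_13=1:  p_13=1·2107880+754371=2862251,  q_13=1·101651+36379=138030
(x₁, y₁) = (2862251, 138030);  2862251² − 430·138030² = 1 ✓
k=2:  x_2 = 2862251·2862251+430·138030·138030 = 16384961574001,  y_2 = 2862251·138030+138030·2862251 = 790153011060
k=3:  x_3 = 2862251·16384961574001+430·138030·790153011060 = 93795745300289010251,  y_3 = 2862251·790153011060+138030·16384961574001 = 4523232492118854090
k=4:  x_4 = 2862251·93795745300289010251+430·138030·4523232492118854090 = 536933931562978654798296001,  y_4 = 2862251·4523232492118854090+138030·93795745300289010251 = 25893253447598574322902120
k=5:  x_5 = 2862251·536933931562978654798296001+430·138030·25893253447598574322902120 = 3073679365100040639604854765306251,  y_5 = 2862251·25893253447598574322902120+138030·536933931562978654798296001 = 148225981147280410676109712890150

2862251 138030
16384961574001 790153011060
93795745300289010251 4523232492118854090
536933931562978654798296001 25893253447598574322902120
3073679365100040639604854765306251 148225981147280410676109712890150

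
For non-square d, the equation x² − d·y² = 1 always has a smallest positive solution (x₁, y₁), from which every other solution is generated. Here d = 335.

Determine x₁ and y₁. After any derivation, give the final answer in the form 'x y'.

√335 → a₀=18, period (3,3,3,36); ℓ=4 even so k=3
k=0  a_k=18  p_k/q_k = 18/1
…
k=2  a_k=3  p_k/q_k = 183/10
k=3  a_k=3  p_k/q_k = 604/33
(x₁, y₁) = (604, 33);  604² − 335·33² = 1 ✓

604 33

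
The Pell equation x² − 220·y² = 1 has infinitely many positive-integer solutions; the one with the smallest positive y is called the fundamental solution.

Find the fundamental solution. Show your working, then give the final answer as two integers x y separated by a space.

[14; 1,4,1,28] for √220; ℓ=4 ⇒ convergent index 3
i=0: a=14 ⇒ p=14, q=1
i=1: a=1 ⇒ p=15, q=1
i=2: a=4 ⇒ p=74, q=5
i=3: a=1 ⇒ p=89, q=6
→ (89, 6).  Check: 89²=7921, 220·6²=7920, difference 1.

89 6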